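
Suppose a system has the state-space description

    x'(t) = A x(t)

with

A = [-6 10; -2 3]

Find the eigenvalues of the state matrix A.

-2, -1

det(sI - A) = s^2 - (tr A)s + det A, with tr A = (-6) + 3 = -3 and det A = (-6)·3 - 10·(-2) = -18 - (-20) = 2.
So p(s) = det(sI - A) = s^2 + 3s + 2.
Factor s^2 + 3s + 2: two numbers with sum -3 and product 2 are -1 and -2, so s^2 + 3s + 2 = (s + 1)(s + 2).
Hence p(s) = (s + 1) (s + 2), with roots -2, -1.
All eigenvalues have negative real part, so the system is asymptotically stable.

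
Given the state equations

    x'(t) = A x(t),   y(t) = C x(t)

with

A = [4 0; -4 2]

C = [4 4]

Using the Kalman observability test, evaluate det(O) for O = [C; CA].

32

CA = [[0, 8]]
Observability matrix O = [C; CA] = [[4, 4], [0, 8]]
det(O) = 4·8 - 4·0 = 32 - 0 = 32
Since det(O) ≠ 0, rank(O) = 2 and the system is completely observable.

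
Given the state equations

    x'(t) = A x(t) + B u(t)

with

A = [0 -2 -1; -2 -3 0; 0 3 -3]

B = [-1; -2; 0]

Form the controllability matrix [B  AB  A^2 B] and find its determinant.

72

AB = [[4], [8], [-6]]
A^2B = [[-10], [-32], [42]]
Controllability matrix C = [B  AB  A^2B] = [[-1, 4, -10], [-2, 8, -32], [0, -6, 42]]
Expanding along the first row, det(C) = (-1)·(8·42 - (-32)·(-6)) - 4·((-2)·42 - (-32)·0) + (-10)·((-2)·(-6) - 8·0) = (-1)·144 - 4·(-84) + (-10)·12 = 72
Since det(C) ≠ 0, rank(C) = 3 and the system is completely controllable.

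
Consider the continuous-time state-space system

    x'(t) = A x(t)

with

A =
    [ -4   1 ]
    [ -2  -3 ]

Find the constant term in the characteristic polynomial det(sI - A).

14

For a 2×2 matrix, det(sI - A) = s^2 - (tr A)s + det A.
tr A = -7, det A = 14.
So p(s) = s^2 + 7s + 14.
The constant term is 14.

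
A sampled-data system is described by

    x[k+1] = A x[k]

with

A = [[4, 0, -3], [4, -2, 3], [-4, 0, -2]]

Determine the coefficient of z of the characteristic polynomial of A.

Expand det(zI - A) for the 3×3 matrix.
p(z) = z^3 - 24z - 40.
(Check: constant term = det(-A) = (-1)^3 det A = -40; coefficient of z^2 = -tr A = 0.)
The coefficient of z is -24.

-24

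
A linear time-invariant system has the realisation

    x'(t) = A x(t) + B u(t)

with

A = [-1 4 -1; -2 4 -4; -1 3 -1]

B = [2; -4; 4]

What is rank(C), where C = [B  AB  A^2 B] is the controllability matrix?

AB = [[-22], [-36], [-18]]
A^2B = [[-104], [-28], [-68]]
Controllability matrix C = [B  AB  A^2B] = [[2, -22, -104], [-4, -36, -28], [4, -18, -68]]
det(C) = 2·((-36)·(-68) - (-28)·(-18)) - (-22)·((-4)·(-68) - (-28)·4) + (-104)·((-4)·(-18) - (-36)·4) = 2·1944 - (-22)·384 + (-104)·216 = -10128 ≠ 0, so rank(C) = 3.
rank(C) = 3 = n, so the pair (A, B) is completely controllable.

3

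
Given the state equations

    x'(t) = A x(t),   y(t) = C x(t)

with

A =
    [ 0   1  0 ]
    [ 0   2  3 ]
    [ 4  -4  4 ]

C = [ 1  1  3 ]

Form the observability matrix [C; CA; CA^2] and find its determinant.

CA = [[12, -9, 15]]
CA^2 = [[60, -66, 33]]
Observability matrix O = [C; CA; CA^2] = [[1, 1, 3], [12, -9, 15], [60, -66, 33]]
Expanding along the first row, det(O) = 1·((-9)·33 - 15·(-66)) - 1·(12·33 - 15·60) + 3·(12·(-66) - (-9)·60) = 1·693 - 1·(-504) + 3·(-252) = 441
Since det(O) ≠ 0, rank(O) = 3 and the system is completely observable.

441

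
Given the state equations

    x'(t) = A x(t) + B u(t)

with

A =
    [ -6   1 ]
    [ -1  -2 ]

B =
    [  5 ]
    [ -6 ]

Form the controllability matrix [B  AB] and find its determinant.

AB = [[-36], [7]]
Controllability matrix C = [B  AB] = [[5, -36], [-6, 7]]
det(C) = 5·7 - (-36)·(-6) = 35 - 216 = -181
Since det(C) ≠ 0, rank(C) = 2 and the system is completely controllable.

-181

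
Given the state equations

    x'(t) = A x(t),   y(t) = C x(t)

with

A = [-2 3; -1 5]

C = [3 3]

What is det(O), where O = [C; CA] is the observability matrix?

99

CA = [[-9, 24]]
Observability matrix O = [C; CA] = [[3, 3], [-9, 24]]
det(O) = 3·24 - 3·(-9) = 72 - (-27) = 99
Since det(O) ≠ 0, rank(O) = 2 and the system is completely observable.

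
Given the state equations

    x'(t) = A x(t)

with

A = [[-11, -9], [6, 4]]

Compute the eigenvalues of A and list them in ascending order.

-5, -2

det(sI - A) = s^2 - (tr A)s + det A, with tr A = (-11) + 4 = -7 and det A = (-11)·4 - (-9)·6 = -44 - (-54) = 10.
So p(s) = det(sI - A) = s^2 + 7s + 10.
Factor s^2 + 7s + 10: two numbers with sum -7 and product 10 are -2 and -5, so s^2 + 7s + 10 = (s + 2)(s + 5).
Hence p(s) = (s + 2) (s + 5), with roots -5, -2.
All eigenvalues have negative real part, so the system is asymptotically stable.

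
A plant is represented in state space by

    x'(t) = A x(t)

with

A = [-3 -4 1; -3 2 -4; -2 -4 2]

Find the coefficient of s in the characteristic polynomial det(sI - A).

Expand det(sI - A) for the 3×3 matrix.
p(s) = s^3 - s^2 - 34s + 4.
(Check: constant term = det(-A) = (-1)^3 det A = 4; coefficient of s^2 = -tr A = -1.)
The coefficient of s is -34.

-34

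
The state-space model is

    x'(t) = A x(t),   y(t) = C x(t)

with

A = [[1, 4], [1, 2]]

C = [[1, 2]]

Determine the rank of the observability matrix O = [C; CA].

2

CA = [[3, 8]]
Observability matrix O = [C; CA] = [[1, 2], [3, 8]]
det(O) = 1·8 - 2·3 = 8 - 6 = 2 ≠ 0, so rank(O) = 2.
rank(O) = 2 = n, so the pair (A, C) is completely observable.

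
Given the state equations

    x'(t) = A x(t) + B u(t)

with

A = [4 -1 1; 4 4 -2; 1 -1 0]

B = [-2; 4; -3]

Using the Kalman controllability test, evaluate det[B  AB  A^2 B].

AB = [[-15], [14], [-6]]
A^2B = [[-80], [8], [-29]]
Controllability matrix C = [B  AB  A^2B] = [[-2, -15, -80], [4, 14, 8], [-3, -6, -29]]
Expanding along the first row, det(C) = (-2)·(14·(-29) - 8·(-6)) - (-15)·(4·(-29) - 8·(-3)) + (-80)·(4·(-6) - 14·(-3)) = (-2)·(-358) - (-15)·(-92) + (-80)·18 = -2104
Since det(C) ≠ 0, rank(C) = 3 and the system is completely controllable.

-2104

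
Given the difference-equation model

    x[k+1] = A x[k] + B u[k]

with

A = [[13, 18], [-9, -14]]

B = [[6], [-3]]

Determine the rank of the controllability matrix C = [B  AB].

AB = [[24], [-12]]
Controllability matrix C = [B  AB] = [[6, 24], [-3, -12]]
Every column of C is a scalar multiple of column 1 = [6, -3] (multipliers 1, 4), so the columns span a one-dimensional space.
C ≠ 0, hence rank(C) = 1.
rank(C) = 1 < n = 2, so the pair (A, B) is not completely controllable.

1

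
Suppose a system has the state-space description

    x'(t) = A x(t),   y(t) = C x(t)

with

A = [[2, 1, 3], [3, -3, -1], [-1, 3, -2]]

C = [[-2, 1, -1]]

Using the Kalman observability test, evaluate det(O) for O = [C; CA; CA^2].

445

CA = [[0, -8, -5]]
CA^2 = [[-19, 9, 18]]
Observability matrix O = [C; CA; CA^2] = [[-2, 1, -1], [0, -8, -5], [-19, 9, 18]]
Expanding along the first row, det(O) = (-2)·((-8)·18 - (-5)·9) - 1·(0·18 - (-5)·(-19)) + (-1)·(0·9 - (-8)·(-19)) = (-2)·(-99) - 1·(-95) + (-1)·(-152) = 445
Since det(O) ≠ 0, rank(O) = 3 and the system is completely observable.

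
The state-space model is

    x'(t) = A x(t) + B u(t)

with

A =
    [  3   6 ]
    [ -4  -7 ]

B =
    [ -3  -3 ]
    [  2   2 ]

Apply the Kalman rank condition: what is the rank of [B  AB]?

1

AB = [[3, 3], [-2, -2]]
Controllability matrix C = [B  AB] = [[-3, -3, 3, 3], [2, 2, -2, -2]]
Every column of C is a scalar multiple of column 1 = [-3, 2] (multipliers 1, 1, -1, -1), so the columns span a one-dimensional space.
C ≠ 0, hence rank(C) = 1.
rank(C) = 1 < n = 2, so the pair (A, B) is not completely controllable.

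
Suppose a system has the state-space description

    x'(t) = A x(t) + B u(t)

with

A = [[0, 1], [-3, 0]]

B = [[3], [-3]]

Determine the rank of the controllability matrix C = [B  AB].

2

AB = [[-3], [-9]]
Controllability matrix C = [B  AB] = [[3, -3], [-3, -9]]
det(C) = 3·(-9) - (-3)·(-3) = -27 - 9 = -36 ≠ 0, so rank(C) = 2.
rank(C) = 2 = n, so the pair (A, B) is completely controllable.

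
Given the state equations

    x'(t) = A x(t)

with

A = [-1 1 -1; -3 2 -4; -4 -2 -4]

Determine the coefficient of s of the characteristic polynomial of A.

-15

Expand det(sI - A) for the 3×3 matrix.
p(s) = s^3 + 3s^2 - 15s - 6.
(Check: constant term = det(-A) = (-1)^3 det A = -6; coefficient of s^2 = -tr A = 3.)
The coefficient of s is -15.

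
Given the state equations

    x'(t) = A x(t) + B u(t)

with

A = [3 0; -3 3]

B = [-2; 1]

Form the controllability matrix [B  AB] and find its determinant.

AB = [[-6], [9]]
Controllability matrix C = [B  AB] = [[-2, -6], [1, 9]]
det(C) = (-2)·9 - (-6)·1 = -18 - (-6) = -12
Since det(C) ≠ 0, rank(C) = 2 and the system is completely controllable.

-12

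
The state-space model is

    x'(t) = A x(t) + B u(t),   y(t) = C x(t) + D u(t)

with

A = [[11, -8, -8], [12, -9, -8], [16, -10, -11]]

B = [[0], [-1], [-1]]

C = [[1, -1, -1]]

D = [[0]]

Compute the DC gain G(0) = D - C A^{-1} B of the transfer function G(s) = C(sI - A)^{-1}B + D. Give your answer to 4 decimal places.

-0.4000

G(0) = C(-A)^{-1}B + D = -C A^{-1} B + D.
det A = -15, so A^{-1} = (1/-15)·adj(A) = [[-19/15, 8/15, 8/15], [-4/15, -7/15, 8/15], [-8/5, 6/5, 1/5]]
A^{-1} B = [-16/15, -1/15, -7/5]^T
C A^{-1} B = 2/5
G(0) = D - C A^{-1} B = 0 - (2/5) = -2/5 ≈ -0.4000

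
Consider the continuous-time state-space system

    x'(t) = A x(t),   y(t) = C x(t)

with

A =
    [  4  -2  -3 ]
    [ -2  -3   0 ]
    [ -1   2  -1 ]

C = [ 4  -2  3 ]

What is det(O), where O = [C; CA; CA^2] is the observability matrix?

-8886

CA = [[17, 4, -15]]
CA^2 = [[75, -76, -36]]
Observability matrix O = [C; CA; CA^2] = [[4, -2, 3], [17, 4, -15], [75, -76, -36]]
Expanding along the first row, det(O) = 4·(4·(-36) - (-15)·(-76)) - (-2)·(17·(-36) - (-15)·75) + 3·(17·(-76) - 4·75) = 4·(-1284) - (-2)·513 + 3·(-1592) = -8886
Since det(O) ≠ 0, rank(O) = 3 and the system is completely observable.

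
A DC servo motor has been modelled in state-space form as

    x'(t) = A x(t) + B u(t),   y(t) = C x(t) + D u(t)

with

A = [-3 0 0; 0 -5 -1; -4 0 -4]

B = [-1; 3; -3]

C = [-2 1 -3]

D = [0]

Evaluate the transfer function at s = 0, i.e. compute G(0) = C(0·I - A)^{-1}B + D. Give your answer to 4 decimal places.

2.6000

G(0) = C(-A)^{-1}B + D = -C A^{-1} B + D.
det A = -60, so A^{-1} = (1/-60)·adj(A) = [[-1/3, 0, 0], [-1/15, -1/5, 1/20], [1/3, 0, -1/4]]
A^{-1} B = [1/3, -41/60, 5/12]^T
C A^{-1} B = -13/5
G(0) = D - C A^{-1} B = 0 - (-13/5) = 13/5 ≈ 2.6000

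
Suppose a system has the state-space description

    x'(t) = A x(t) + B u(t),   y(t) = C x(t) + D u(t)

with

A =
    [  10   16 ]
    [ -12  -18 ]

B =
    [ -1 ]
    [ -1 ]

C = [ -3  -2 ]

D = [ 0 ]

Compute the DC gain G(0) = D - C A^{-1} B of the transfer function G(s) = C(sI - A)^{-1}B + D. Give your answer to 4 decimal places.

G(0) = C(-A)^{-1}B + D = -C A^{-1} B + D.
det A = 12, so A^{-1} = (1/12)·adj(A) = [[-3/2, -4/3], [1, 5/6]]
A^{-1} B = [17/6, -11/6]^T
C A^{-1} B = -29/6
G(0) = D - C A^{-1} B = 0 - (-29/6) = 29/6 ≈ 4.8333

4.8333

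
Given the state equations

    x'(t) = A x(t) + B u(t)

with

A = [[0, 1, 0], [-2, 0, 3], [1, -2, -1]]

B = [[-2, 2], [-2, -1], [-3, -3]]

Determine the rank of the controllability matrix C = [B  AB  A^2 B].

3

AB = [[-2, -1], [-5, -13], [5, 7]]
A^2B = [[-5, -13], [19, 23], [3, 18]]
Controllability matrix C = [B  AB  A^2B] = [[-2, 2, -2, -1, -5, -13], [-2, -1, -5, -13, 19, 23], [-3, -3, 5, 7, 3, 18]]
Take the 3×3 submatrix of C formed by columns 1, 2, 3: [[-2, 2, -2], [-2, -1, -5], [-3, -3, 5]]. Its determinant is (-2)·((-1)·5 - (-5)·(-3)) - 2·((-2)·5 - (-5)·(-3)) + (-2)·((-2)·(-3) - (-1)·(-3)) = (-2)·(-20) - 2·(-25) + (-2)·3 = 84 ≠ 0.
So rank(C) ≥ 3; since C has 3 rows, rank(C) = 3.
rank(C) = 3 = n, so the pair (A, B) is completely controllable.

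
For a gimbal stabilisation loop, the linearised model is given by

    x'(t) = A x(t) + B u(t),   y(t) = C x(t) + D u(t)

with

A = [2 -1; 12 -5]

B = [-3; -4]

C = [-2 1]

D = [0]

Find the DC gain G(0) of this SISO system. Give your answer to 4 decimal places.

G(0) = C(-A)^{-1}B + D = -C A^{-1} B + D.
det A = 2, so A^{-1} = (1/2)·adj(A) = [[-5/2, 1/2], [-6, 1]]
A^{-1} B = [11/2, 14]^T
C A^{-1} B = 3
G(0) = D - C A^{-1} B = 0 - (3) = -3

-3.0000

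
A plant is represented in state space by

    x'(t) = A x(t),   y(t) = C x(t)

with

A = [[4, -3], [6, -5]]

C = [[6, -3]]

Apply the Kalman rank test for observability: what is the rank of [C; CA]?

1

CA = [[6, -3]]
Observability matrix O = [C; CA] = [[6, -3], [6, -3]]
Every row of O is a scalar multiple of row 1 = [6, -3] (multipliers 1, 1), so the rows span a one-dimensional space.
O ≠ 0, hence rank(O) = 1.
rank(O) = 1 < n = 2, so the pair (A, C) is not completely observable.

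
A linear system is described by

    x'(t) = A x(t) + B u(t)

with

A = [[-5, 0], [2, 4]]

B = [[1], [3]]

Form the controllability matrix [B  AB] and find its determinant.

29

AB = [[-5], [14]]
Controllability matrix C = [B  AB] = [[1, -5], [3, 14]]
det(C) = 1·14 - (-5)·3 = 14 - (-15) = 29
Since det(C) ≠ 0, rank(C) = 2 and the system is completely controllable.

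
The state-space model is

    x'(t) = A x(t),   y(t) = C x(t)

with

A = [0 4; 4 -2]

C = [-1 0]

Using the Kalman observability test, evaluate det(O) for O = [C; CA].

CA = [[0, -4]]
Observability matrix O = [C; CA] = [[-1, 0], [0, -4]]
det(O) = (-1)·(-4) - 0·0 = 4 - 0 = 4
Since det(O) ≠ 0, rank(O) = 2 and the system is completely observable.

4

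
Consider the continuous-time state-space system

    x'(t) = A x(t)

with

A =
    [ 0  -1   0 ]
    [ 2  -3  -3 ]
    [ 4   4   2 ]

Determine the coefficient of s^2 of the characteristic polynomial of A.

Expand det(sI - A) for the 3×3 matrix.
p(s) = s^3 + s^2 + 8s - 16.
(Check: constant term = det(-A) = (-1)^3 det A = -16; coefficient of s^2 = -tr A = 1.)
The coefficient of s^2 is 1.

1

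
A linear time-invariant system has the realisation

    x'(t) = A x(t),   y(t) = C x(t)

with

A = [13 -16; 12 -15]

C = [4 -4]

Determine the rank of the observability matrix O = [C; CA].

1

CA = [[4, -4]]
Observability matrix O = [C; CA] = [[4, -4], [4, -4]]
Every row of O is a scalar multiple of row 1 = [4, -4] (multipliers 1, 1), so the rows span a one-dimensional space.
O ≠ 0, hence rank(O) = 1.
rank(O) = 1 < n = 2, so the pair (A, C) is not completely observable.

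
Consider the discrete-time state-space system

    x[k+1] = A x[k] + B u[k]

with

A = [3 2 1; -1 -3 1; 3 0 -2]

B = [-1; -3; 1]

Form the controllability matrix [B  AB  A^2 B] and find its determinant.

852

AB = [[-8], [11], [-5]]
A^2B = [[-7], [-30], [-14]]
Controllability matrix C = [B  AB  A^2B] = [[-1, -8, -7], [-3, 11, -30], [1, -5, -14]]
Expanding along the first row, det(C) = (-1)·(11·(-14) - (-30)·(-5)) - (-8)·((-3)·(-14) - (-30)·1) + (-7)·((-3)·(-5) - 11·1) = (-1)·(-304) - (-8)·72 + (-7)·4 = 852
Since det(C) ≠ 0, rank(C) = 3 and the system is completely controllable.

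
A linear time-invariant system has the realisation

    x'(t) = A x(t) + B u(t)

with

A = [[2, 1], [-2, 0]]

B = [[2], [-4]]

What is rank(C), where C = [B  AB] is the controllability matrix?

2

AB = [[0], [-4]]
Controllability matrix C = [B  AB] = [[2, 0], [-4, -4]]
det(C) = 2·(-4) - 0·(-4) = -8 - 0 = -8 ≠ 0, so rank(C) = 2.
rank(C) = 2 = n, so the pair (A, B) is completely controllable.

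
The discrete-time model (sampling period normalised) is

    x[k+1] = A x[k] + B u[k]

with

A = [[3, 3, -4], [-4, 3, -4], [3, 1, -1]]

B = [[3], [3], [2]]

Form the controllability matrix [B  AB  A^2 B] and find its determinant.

-1673

AB = [[10], [-11], [10]]
A^2B = [[-43], [-113], [9]]
Controllability matrix C = [B  AB  A^2B] = [[3, 10, -43], [3, -11, -113], [2, 10, 9]]
Expanding along the first row, det(C) = 3·((-11)·9 - (-113)·10) - 10·(3·9 - (-113)·2) + (-43)·(3·10 - (-11)·2) = 3·1031 - 10·253 + (-43)·52 = -1673
Since det(C) ≠ 0, rank(C) = 3 and the system is completely controllable.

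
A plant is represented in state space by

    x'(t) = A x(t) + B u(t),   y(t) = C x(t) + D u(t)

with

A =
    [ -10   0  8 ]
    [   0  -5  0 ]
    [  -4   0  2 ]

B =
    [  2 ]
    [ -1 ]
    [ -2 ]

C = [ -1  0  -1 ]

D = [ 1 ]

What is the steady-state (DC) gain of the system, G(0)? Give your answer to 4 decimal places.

G(0) = C(-A)^{-1}B + D = -C A^{-1} B + D.
det A = -60, so A^{-1} = (1/-60)·adj(A) = [[1/6, 0, -2/3], [0, -1/5, 0], [1/3, 0, -5/6]]
A^{-1} B = [5/3, 1/5, 7/3]^T
C A^{-1} B = -4
G(0) = D - C A^{-1} B = 1 - (-4) = 5

5.0000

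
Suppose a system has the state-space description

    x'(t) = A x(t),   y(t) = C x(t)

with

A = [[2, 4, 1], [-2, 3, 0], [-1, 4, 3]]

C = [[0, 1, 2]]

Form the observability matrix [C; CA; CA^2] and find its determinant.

CA = [[-4, 11, 6]]
CA^2 = [[-36, 41, 14]]
Observability matrix O = [C; CA; CA^2] = [[0, 1, 2], [-4, 11, 6], [-36, 41, 14]]
Expanding along the first row, det(O) = 0·(11·14 - 6·41) - 1·((-4)·14 - 6·(-36)) + 2·((-4)·41 - 11·(-36)) = 0·(-92) - 1·160 + 2·232 = 304
Since det(O) ≠ 0, rank(O) = 3 and the system is completely observable.

304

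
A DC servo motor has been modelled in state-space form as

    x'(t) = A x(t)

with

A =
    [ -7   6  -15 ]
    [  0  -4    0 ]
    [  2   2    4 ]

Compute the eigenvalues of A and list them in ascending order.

-4, -2, -1

det(sI - A) = s^3 - (tr A)s^2 + (M11 + M22 + M33)s - det A, where Mii is the 2×2 principal minor of A obtained by deleting row i and column i.
tr A = (-7) + (-4) + 4 = -7; M11 = (-4)·4 - 0·2 = -16 - 0 = -16; M22 = (-7)·4 - (-15)·2 = -28 - (-30) = 2; M33 = (-7)·(-4) - 6·0 = 28 - 0 = 28; sum of minors = 14.
det A = (-7)·((-4)·4 - 0·2) - 6·(0·4 - 0·2) + (-15)·(0·2 - (-4)·2) = (-7)·(-16) - 6·0 + (-15)·8 = -8.
So p(s) = det(sI - A) = s^3 + 7s^2 + 14s + 8.
Rational-root test: any integer root divides 8. Testing small divisors, s = -1 works: p(-1) = -1 + 7 + (-14) + 8 = 0, so (s + 1) is a factor.
Dividing, p(s) = (s + 1)(s^2 + 6s + 8).
Factor s^2 + 6s + 8: two numbers with sum -6 and product 8 are -2 and -4, so s^2 + 6s + 8 = (s + 2)(s + 4).
Hence p(s) = (s + 1) (s + 2) (s + 4), with roots -4, -2, -1.
All eigenvalues have negative real part, so the system is asymptotically stable.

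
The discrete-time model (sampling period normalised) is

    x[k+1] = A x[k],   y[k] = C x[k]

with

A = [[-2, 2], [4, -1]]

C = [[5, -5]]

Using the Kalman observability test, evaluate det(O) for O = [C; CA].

-75

CA = [[-30, 15]]
Observability matrix O = [C; CA] = [[5, -5], [-30, 15]]
det(O) = 5·15 - (-5)·(-30) = 75 - 150 = -75
Since det(O) ≠ 0, rank(O) = 2 and the system is completely observable.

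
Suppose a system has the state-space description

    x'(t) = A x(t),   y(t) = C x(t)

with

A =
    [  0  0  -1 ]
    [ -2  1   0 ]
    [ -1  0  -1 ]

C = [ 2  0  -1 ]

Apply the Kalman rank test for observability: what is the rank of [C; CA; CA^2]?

2

CA = [[1, 0, -1]]
CA^2 = [[1, 0, 0]]
Observability matrix O = [C; CA; CA^2] = [[2, 0, -1], [1, 0, -1], [1, 0, 0]]
Column 2 of O is identically zero, so rank(O) ≤ 2.
The 2×2 minor from rows 1, 2, columns 1, 3 is 2·(-1) - (-1)·1 = -2 - (-1) = -1 ≠ 0, so rank(O) = 2.
rank(O) = 2 < n = 3, so the pair (A, C) is not completely observable.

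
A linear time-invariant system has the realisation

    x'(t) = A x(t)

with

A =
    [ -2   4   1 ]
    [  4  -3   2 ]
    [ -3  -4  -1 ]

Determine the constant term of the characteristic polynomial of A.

55

Expand det(sI - A) for the 3×3 matrix.
p(s) = s^3 + 6s^2 + 6s + 55.
(Check: constant term = det(-A) = (-1)^3 det A = 55; coefficient of s^2 = -tr A = 6.)
The constant term is 55.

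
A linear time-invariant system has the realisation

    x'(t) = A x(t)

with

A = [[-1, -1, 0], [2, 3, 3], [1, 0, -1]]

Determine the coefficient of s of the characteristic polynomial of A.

Expand det(sI - A) for the 3×3 matrix.
p(s) = s^3 - s^2 - 3s + 2.
(Check: constant term = det(-A) = (-1)^3 det A = 2; coefficient of s^2 = -tr A = -1.)
The coefficient of s is -3.

-3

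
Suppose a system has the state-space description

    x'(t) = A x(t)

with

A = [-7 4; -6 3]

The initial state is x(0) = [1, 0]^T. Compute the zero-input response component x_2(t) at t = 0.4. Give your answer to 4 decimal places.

det(sI - A) = s^2 - (tr A)s + det A, with tr A = (-7) + 3 = -4 and det A = (-7)·3 - 4·(-6) = -21 - (-24) = 3.
So p(s) = det(sI - A) = s^2 + 4s + 3.
Factor s^2 + 4s + 3: two numbers with sum -4 and product 3 are -1 and -3, so s^2 + 4s + 3 = (s + 1)(s + 3).
Hence p(s) = (s + 1) (s + 3), with roots -3, -1.
The eigenvalues -3, -1 are distinct and real, so A is diagonalisable and x(t) = e^{At} x(0) = V diag(e^{λ_i t}) V^{-1} x(0), where the columns of V are the eigenvectors.
λ = -3: A - (-3)I = [[-4, 4], [-6, 6]]. Row 1 gives (-4)·v1 + 4·v2 = 0, so take v_1 = [-1, -1]^T.
λ = -1: A - (-1)I = [[-6, 4], [-6, 4]]. Row 1 gives (-6)·v1 + 4·v2 = 0, so take v_2 = [-2, -3]^T.
V = [v_1 v_2] = [[-1, -2], [-1, -3]] has det V = 1, so V^{-1} = adj(V)/det V = [[-3, 2], [1, -1]].
Modal coordinates z(0) = V^{-1} x(0): (-3)·1 + 2·0 = -3; 1·1 + (-1)·0 = 1; so z(0) = [-3, 1]^T.
x_2(t) = Σ_i (v_i)_2 · z_i(0) · e^{λ_i t} (row 2 of V times the modal terms).
x_2(0.4) = (-1)·(-3)·e^{-3·0.4} + (-3)·1·e^{-1·0.4} = 3·0.301194 + (-3)·0.670320 = -1.1074.

-1.1074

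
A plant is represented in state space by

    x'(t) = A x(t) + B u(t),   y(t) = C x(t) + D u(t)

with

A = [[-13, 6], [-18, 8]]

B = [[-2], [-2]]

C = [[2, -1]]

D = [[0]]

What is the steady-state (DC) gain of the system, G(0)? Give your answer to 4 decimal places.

G(0) = C(-A)^{-1}B + D = -C A^{-1} B + D.
det A = 4, so A^{-1} = (1/4)·adj(A) = [[2, -3/2], [9/2, -13/4]]
A^{-1} B = [-1, -5/2]^T
C A^{-1} B = 1/2
G(0) = D - C A^{-1} B = 0 - (1/2) = -1/2 ≈ -0.5000

-0.5000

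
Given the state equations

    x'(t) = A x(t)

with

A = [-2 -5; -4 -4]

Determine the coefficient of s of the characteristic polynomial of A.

6

For a 2×2 matrix, det(sI - A) = s^2 - (tr A)s + det A.
tr A = -6, det A = -12.
So p(s) = s^2 + 6s - 12.
The coefficient of s is 6.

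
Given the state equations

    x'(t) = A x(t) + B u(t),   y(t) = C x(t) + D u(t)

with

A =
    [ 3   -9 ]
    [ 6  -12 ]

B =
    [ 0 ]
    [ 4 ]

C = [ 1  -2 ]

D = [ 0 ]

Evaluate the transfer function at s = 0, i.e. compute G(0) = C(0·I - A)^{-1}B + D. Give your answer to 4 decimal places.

-0.6667

G(0) = C(-A)^{-1}B + D = -C A^{-1} B + D.
det A = 18, so A^{-1} = (1/18)·adj(A) = [[-2/3, 1/2], [-1/3, 1/6]]
A^{-1} B = [2, 2/3]^T
C A^{-1} B = 2/3
G(0) = D - C A^{-1} B = 0 - (2/3) = -2/3 ≈ -0.6667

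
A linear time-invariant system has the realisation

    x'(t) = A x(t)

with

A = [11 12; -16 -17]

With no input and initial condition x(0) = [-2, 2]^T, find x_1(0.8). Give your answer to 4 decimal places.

det(sI - A) = s^2 - (tr A)s + det A, with tr A = 11 + (-17) = -6 and det A = 11·(-17) - 12·(-16) = -187 - (-192) = 5.
So p(s) = det(sI - A) = s^2 + 6s + 5.
Factor s^2 + 6s + 5: two numbers with sum -6 and product 5 are -1 and -5, so s^2 + 6s + 5 = (s + 1)(s + 5).
Hence p(s) = (s + 1) (s + 5), with roots -5, -1.
The eigenvalues -5, -1 are distinct and real, so A is diagonalisable and x(t) = e^{At} x(0) = V diag(e^{λ_i t}) V^{-1} x(0), where the columns of V are the eigenvectors.
λ = -5: A - (-5)I = [[16, 12], [-16, -12]]. Row 1 gives 16·v1 + 12·v2 = 0, so take v_1 = [-3, 4]^T.
λ = -1: A - (-1)I = [[12, 12], [-16, -16]]. Row 1 gives 12·v1 + 12·v2 = 0, so take v_2 = [1, -1]^T.
V = [v_1 v_2] = [[-3, 1], [4, -1]] has det V = -1, so V^{-1} = adj(V)/det V = [[1, 1], [4, 3]].
Modal coordinates z(0) = V^{-1} x(0): 1·(-2) + 1·2 = 0; 4·(-2) + 3·2 = -2; so z(0) = [0, -2]^T.
x_1(t) = Σ_i (v_i)_1 · z_i(0) · e^{λ_i t} (row 1 of V times the modal terms).
x_1(0.8) = (-3)·0·e^{-5·0.8} + 1·(-2)·e^{-1·0.8} = 0·0.018316 + (-2)·0.449329 = -0.8987.

-0.8987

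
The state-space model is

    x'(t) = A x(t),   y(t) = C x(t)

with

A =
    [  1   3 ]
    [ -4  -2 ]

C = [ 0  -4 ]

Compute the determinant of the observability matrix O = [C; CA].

CA = [[16, 8]]
Observability matrix O = [C; CA] = [[0, -4], [16, 8]]
det(O) = 0·8 - (-4)·16 = 0 - (-64) = 64
Since det(O) ≠ 0, rank(O) = 2 and the system is completely observable.

64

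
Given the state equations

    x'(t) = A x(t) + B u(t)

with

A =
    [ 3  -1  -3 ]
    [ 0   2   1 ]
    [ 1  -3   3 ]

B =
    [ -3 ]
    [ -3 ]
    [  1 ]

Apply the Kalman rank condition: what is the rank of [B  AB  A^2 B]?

AB = [[-9], [-5], [9]]
A^2B = [[-49], [-1], [33]]
Controllability matrix C = [B  AB  A^2B] = [[-3, -9, -49], [-3, -5, -1], [1, 9, 33]]
det(C) = (-3)·((-5)·33 - (-1)·9) - (-9)·((-3)·33 - (-1)·1) + (-49)·((-3)·9 - (-5)·1) = (-3)·(-156) - (-9)·(-98) + (-49)·(-22) = 664 ≠ 0, so rank(C) = 3.
rank(C) = 3 = n, so the pair (A, B) is completely controllable.

3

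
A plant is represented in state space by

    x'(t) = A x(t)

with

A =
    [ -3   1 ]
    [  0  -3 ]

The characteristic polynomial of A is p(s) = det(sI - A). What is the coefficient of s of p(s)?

6

For a 2×2 matrix, det(sI - A) = s^2 - (tr A)s + det A.
tr A = -6, det A = 9.
So p(s) = s^2 + 6s + 9.
The coefficient of s is 6.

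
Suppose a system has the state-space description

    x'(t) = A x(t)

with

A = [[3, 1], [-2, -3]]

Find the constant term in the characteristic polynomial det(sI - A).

For a 2×2 matrix, det(sI - A) = s^2 - (tr A)s + det A.
tr A = 0, det A = -7.
So p(s) = s^2 - 7.
The constant term is -7.

-7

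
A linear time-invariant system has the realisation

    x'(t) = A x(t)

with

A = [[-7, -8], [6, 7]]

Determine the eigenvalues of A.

-1, 1

det(sI - A) = s^2 - (tr A)s + det A, with tr A = (-7) + 7 = 0 and det A = (-7)·7 - (-8)·6 = -49 - (-48) = -1.
So p(s) = det(sI - A) = s^2 - 1.
Factor s^2 - 1: two numbers with sum 0 and product -1 are 1 and -1, so s^2 - 1 = (s - 1)(s + 1).
Hence p(s) = (s - 1) (s + 1), with roots -1, 1.
At least one eigenvalue has non-negative real part, so the system is not asymptotically stable.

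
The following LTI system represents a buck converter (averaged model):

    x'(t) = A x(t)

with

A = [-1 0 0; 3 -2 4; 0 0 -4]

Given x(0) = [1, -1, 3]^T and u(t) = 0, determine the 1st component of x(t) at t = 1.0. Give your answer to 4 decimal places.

det(sI - A) = s^3 - (tr A)s^2 + (M11 + M22 + M33)s - det A, where Mii is the 2×2 principal minor of A obtained by deleting row i and column i.
tr A = (-1) + (-2) + (-4) = -7; M11 = (-2)·(-4) - 4·0 = 8 - 0 = 8; M22 = (-1)·(-4) - 0·0 = 4 - 0 = 4; M33 = (-1)·(-2) - 0·3 = 2 - 0 = 2; sum of minors = 14.
det A = (-1)·((-2)·(-4) - 4·0) - 0·(3·(-4) - 4·0) + 0·(3·0 - (-2)·0) = (-1)·8 - 0·(-12) + 0·0 = -8.
So p(s) = det(sI - A) = s^3 + 7s^2 + 14s + 8.
Rational-root test: any integer root divides 8. Testing small divisors, s = -1 works: p(-1) = -1 + 7 + (-14) + 8 = 0, so (s + 1) is a factor.
Dividing, p(s) = (s + 1)(s^2 + 6s + 8).
Factor s^2 + 6s + 8: two numbers with sum -6 and product 8 are -2 and -4, so s^2 + 6s + 8 = (s + 2)(s + 4).
Hence p(s) = (s + 1) (s + 2) (s + 4), with roots -4, -2, -1.
The eigenvalues -4, -2, -1 are distinct and real, so A is diagonalisable and x(t) = e^{At} x(0) = V diag(e^{λ_i t}) V^{-1} x(0), where the columns of V are the eigenvectors.
λ = -4: A - (-4)I = [[3, 0, 0], [3, 2, 4], [0, 0, 0]]. v must be orthogonal to every row; (row 1) × (row 2) = [0, -12, 6], so take v_1 = [0, -2, 1]^T.
λ = -2: A - (-2)I = [[1, 0, 0], [3, 0, 4], [0, 0, -2]]. v must be orthogonal to every row; (row 1) × (row 2) = [0, -4, 0], so take v_2 = [0, -1, 0]^T.
λ = -1: A - (-1)I = [[0, 0, 0], [3, -1, 4], [0, 0, -3]]. v must be orthogonal to every row; (row 2) × (row 3) = [3, 9, 0], so take v_3 = [-1, -3, 0]^T.
V = [v_1 v_2 v_3] = [[0, 0, -1], [-2, -1, -3], [1, 0, 0]] has det V = -1, so V^{-1} = adj(V)/det V = [[0, 0, 1], [3, -1, -2], [-1, 0, 0]].
Modal coordinates z(0) = V^{-1} x(0): 0·1 + 0·(-1) + 1·3 = 3; 3·1 + (-1)·(-1) + (-2)·3 = -2; (-1)·1 + 0·(-1) + 0·3 = -1; so z(0) = [3, -2, -1]^T.
x_1(t) = Σ_i (v_i)_1 · z_i(0) · e^{λ_i t} (row 1 of V times the modal terms).
x_1(1.0) = 0·3·e^{-4·1.0} + 0·(-2)·e^{-2·1.0} + (-1)·(-1)·e^{-1·1.0} = 0·0.018316 + 0·0.135335 + 1·0.367879 = 0.3679.

0.3679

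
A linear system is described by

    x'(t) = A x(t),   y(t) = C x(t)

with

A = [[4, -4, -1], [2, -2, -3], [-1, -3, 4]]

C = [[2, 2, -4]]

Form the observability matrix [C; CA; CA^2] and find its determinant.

CA = [[16, 0, -24]]
CA^2 = [[88, 8, -112]]
Observability matrix O = [C; CA; CA^2] = [[2, 2, -4], [16, 0, -24], [88, 8, -112]]
Expanding along the first row, det(O) = 2·(0·(-112) - (-24)·8) - 2·(16·(-112) - (-24)·88) + (-4)·(16·8 - 0·88) = 2·192 - 2·320 + (-4)·128 = -768
Since det(O) ≠ 0, rank(O) = 3 and the system is completely observable.

-768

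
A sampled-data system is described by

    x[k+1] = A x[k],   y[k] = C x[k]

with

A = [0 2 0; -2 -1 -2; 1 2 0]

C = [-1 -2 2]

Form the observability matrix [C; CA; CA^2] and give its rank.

3

CA = [[6, 4, 4]]
CA^2 = [[-4, 16, -8]]
Observability matrix O = [C; CA; CA^2] = [[-1, -2, 2], [6, 4, 4], [-4, 16, -8]]
det(O) = (-1)·(4·(-8) - 4·16) - (-2)·(6·(-8) - 4·(-4)) + 2·(6·16 - 4·(-4)) = (-1)·(-96) - (-2)·(-32) + 2·112 = 256 ≠ 0, so rank(O) = 3.
rank(O) = 3 = n, so the pair (A, C) is completely observable.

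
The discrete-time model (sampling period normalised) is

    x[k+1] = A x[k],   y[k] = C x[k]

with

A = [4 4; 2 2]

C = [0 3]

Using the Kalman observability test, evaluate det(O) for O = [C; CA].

-18

CA = [[6, 6]]
Observability matrix O = [C; CA] = [[0, 3], [6, 6]]
det(O) = 0·6 - 3·6 = 0 - 18 = -18
Since det(O) ≠ 0, rank(O) = 2 and the system is completely observable.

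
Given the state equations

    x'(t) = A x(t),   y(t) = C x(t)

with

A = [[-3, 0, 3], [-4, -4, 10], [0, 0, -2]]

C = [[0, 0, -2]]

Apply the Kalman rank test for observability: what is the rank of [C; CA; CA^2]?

1

CA = [[0, 0, 4]]
CA^2 = [[0, 0, -8]]
Observability matrix O = [C; CA; CA^2] = [[0, 0, -2], [0, 0, 4], [0, 0, -8]]
Every row of O is a scalar multiple of row 1 = [0, 0, -2] (multipliers 1, -2, 4), so the rows span a one-dimensional space.
O ≠ 0, hence rank(O) = 1.
rank(O) = 1 < n = 3, so the pair (A, C) is not completely observable.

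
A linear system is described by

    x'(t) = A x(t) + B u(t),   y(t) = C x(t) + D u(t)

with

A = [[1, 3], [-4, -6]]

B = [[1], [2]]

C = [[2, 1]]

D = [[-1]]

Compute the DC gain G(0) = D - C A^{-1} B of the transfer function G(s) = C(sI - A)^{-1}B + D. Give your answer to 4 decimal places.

G(0) = C(-A)^{-1}B + D = -C A^{-1} B + D.
det A = 6, so A^{-1} = (1/6)·adj(A) = [[-1, -1/2], [2/3, 1/6]]
A^{-1} B = [-2, 1]^T
C A^{-1} B = -3
G(0) = D - C A^{-1} B = -1 - (-3) = 2

2.0000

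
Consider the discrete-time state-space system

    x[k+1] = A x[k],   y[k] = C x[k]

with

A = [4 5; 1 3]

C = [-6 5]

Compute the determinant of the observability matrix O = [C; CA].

185

CA = [[-19, -15]]
Observability matrix O = [C; CA] = [[-6, 5], [-19, -15]]
det(O) = (-6)·(-15) - 5·(-19) = 90 - (-95) = 185
Since det(O) ≠ 0, rank(O) = 2 and the system is completely observable.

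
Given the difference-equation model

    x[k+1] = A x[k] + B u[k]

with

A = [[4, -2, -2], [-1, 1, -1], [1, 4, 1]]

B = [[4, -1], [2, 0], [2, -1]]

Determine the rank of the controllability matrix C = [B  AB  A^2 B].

AB = [[8, -2], [-4, 2], [14, -2]]
A^2B = [[12, -8], [-26, 6], [6, 4]]
Controllability matrix C = [B  AB  A^2B] = [[4, -1, 8, -2, 12, -8], [2, 0, -4, 2, -26, 6], [2, -1, 14, -2, 6, 4]]
Take the 3×3 submatrix of C formed by columns 1, 2, 3: [[4, -1, 8], [2, 0, -4], [2, -1, 14]]. Its determinant is 4·(0·14 - (-4)·(-1)) - (-1)·(2·14 - (-4)·2) + 8·(2·(-1) - 0·2) = 4·(-4) - (-1)·36 + 8·(-2) = 4 ≠ 0.
So rank(C) ≥ 3; since C has 3 rows, rank(C) = 3.
rank(C) = 3 = n, so the pair (A, B) is completely controllable.

3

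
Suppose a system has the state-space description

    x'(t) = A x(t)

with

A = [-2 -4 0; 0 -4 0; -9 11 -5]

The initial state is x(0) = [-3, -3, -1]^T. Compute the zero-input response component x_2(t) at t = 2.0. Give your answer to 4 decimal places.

det(sI - A) = s^3 - (tr A)s^2 + (M11 + M22 + M33)s - det A, where Mii is the 2×2 principal minor of A obtained by deleting row i and column i.
tr A = (-2) + (-4) + (-5) = -11; M11 = (-4)·(-5) - 0·11 = 20 - 0 = 20; M22 = (-2)·(-5) - 0·(-9) = 10 - 0 = 10; M33 = (-2)·(-4) - (-4)·0 = 8 - 0 = 8; sum of minors = 38.
det A = (-2)·((-4)·(-5) - 0·11) - (-4)·(0·(-5) - 0·(-9)) + 0·(0·11 - (-4)·(-9)) = (-2)·20 - (-4)·0 + 0·(-36) = -40.
So p(s) = det(sI - A) = s^3 + 11s^2 + 38s + 40.
Rational-root test: any integer root divides 40. Testing small divisors, s = -2 works: p(-2) = -8 + 44 + (-76) + 40 = 0, so (s + 2) is a factor.
Dividing, p(s) = (s + 2)(s^2 + 9s + 20).
Factor s^2 + 9s + 20: two numbers with sum -9 and product 20 are -4 and -5, so s^2 + 9s + 20 = (s + 4)(s + 5).
Hence p(s) = (s + 2) (s + 4) (s + 5), with roots -5, -4, -2.
The eigenvalues -5, -4, -2 are distinct and real, so A is diagonalisable and x(t) = e^{At} x(0) = V diag(e^{λ_i t}) V^{-1} x(0), where the columns of V are the eigenvectors.
λ = -5: A - (-5)I = [[3, -4, 0], [0, 1, 0], [-9, 11, 0]]. v must be orthogonal to every row; (row 1) × (row 2) = [0, 0, 3], so take v_1 = [0, 0, 1]^T.
λ = -4: A - (-4)I = [[2, -4, 0], [0, 0, 0], [-9, 11, -1]]. v must be orthogonal to every row; (row 1) × (row 3) = [4, 2, -14], so take v_2 = [-2, -1, 7]^T.
λ = -2: A - (-2)I = [[0, -4, 0], [0, -2, 0], [-9, 11, -3]]. v must be orthogonal to every row; (row 1) × (row 3) = [12, 0, -36], so take v_3 = [-1, 0, 3]^T.
V = [v_1 v_2 v_3] = [[0, -2, -1], [0, -1, 0], [1, 7, 3]] has det V = -1, so V^{-1} = adj(V)/det V = [[3, 1, 1], [0, -1, 0], [-1, 2, 0]].
Modal coordinates z(0) = V^{-1} x(0): 3·(-3) + 1·(-3) + 1·(-1) = -13; 0·(-3) + (-1)·(-3) + 0·(-1) = 3; (-1)·(-3) + 2·(-3) + 0·(-1) = -3; so z(0) = [-13, 3, -3]^T.
x_2(t) = Σ_i (v_i)_2 · z_i(0) · e^{λ_i t} (row 2 of V times the modal terms).
x_2(2.0) = 0·(-13)·e^{-5·2.0} + (-1)·3·e^{-4·2.0} + 0·(-3)·e^{-2·2.0} = 0·0.000045 + (-3)·0.000335 + 0·0.018316 = -0.0010.

-0.0010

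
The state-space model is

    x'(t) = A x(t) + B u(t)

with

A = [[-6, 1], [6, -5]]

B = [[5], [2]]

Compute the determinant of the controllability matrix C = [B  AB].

156

AB = [[-28], [20]]
Controllability matrix C = [B  AB] = [[5, -28], [2, 20]]
det(C) = 5·20 - (-28)·2 = 100 - (-56) = 156
Since det(C) ≠ 0, rank(C) = 2 and the system is completely controllable.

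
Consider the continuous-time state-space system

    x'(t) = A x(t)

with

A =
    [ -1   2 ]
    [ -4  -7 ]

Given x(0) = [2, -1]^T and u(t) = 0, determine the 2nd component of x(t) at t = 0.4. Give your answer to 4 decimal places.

-0.6329

det(sI - A) = s^2 - (tr A)s + det A, with tr A = (-1) + (-7) = -8 and det A = (-1)·(-7) - 2·(-4) = 7 - (-8) = 15.
So p(s) = det(sI - A) = s^2 + 8s + 15.
Factor s^2 + 8s + 15: two numbers with sum -8 and product 15 are -3 and -5, so s^2 + 8s + 15 = (s + 3)(s + 5).
Hence p(s) = (s + 3) (s + 5), with roots -5, -3.
The eigenvalues -5, -3 are distinct and real, so A is diagonalisable and x(t) = e^{At} x(0) = V diag(e^{λ_i t}) V^{-1} x(0), where the columns of V are the eigenvectors.
λ = -5: A - (-5)I = [[4, 2], [-4, -2]]. Row 1 gives 4·v1 + 2·v2 = 0, so take v_1 = [1, -2]^T.
λ = -3: A - (-3)I = [[2, 2], [-4, -4]]. Row 1 gives 2·v1 + 2·v2 = 0, so take v_2 = [1, -1]^T.
V = [v_1 v_2] = [[1, 1], [-2, -1]] has det V = 1, so V^{-1} = adj(V)/det V = [[-1, -1], [2, 1]].
Modal coordinates z(0) = V^{-1} x(0): (-1)·2 + (-1)·(-1) = -1; 2·2 + 1·(-1) = 3; so z(0) = [-1, 3]^T.
x_2(t) = Σ_i (v_i)_2 · z_i(0) · e^{λ_i t} (row 2 of V times the modal terms).
x_2(0.4) = (-2)·(-1)·e^{-5·0.4} + (-1)·3·e^{-3·0.4} = 2·0.135335 + (-3)·0.301194 = -0.6329.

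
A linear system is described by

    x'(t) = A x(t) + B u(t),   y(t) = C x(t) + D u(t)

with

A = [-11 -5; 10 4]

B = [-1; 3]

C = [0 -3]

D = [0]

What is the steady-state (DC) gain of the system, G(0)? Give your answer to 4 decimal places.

G(0) = C(-A)^{-1}B + D = -C A^{-1} B + D.
det A = 6, so A^{-1} = (1/6)·adj(A) = [[2/3, 5/6], [-5/3, -11/6]]
A^{-1} B = [11/6, -23/6]^T
C A^{-1} B = 23/2
G(0) = D - C A^{-1} B = 0 - (23/2) = -23/2 ≈ -11.5000

-11.5000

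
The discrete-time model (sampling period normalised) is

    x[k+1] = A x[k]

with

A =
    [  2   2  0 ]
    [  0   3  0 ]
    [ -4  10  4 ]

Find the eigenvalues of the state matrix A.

det(zI - A) = z^3 - (tr A)z^2 + (M11 + M22 + M33)z - det A, where Mii is the 2×2 principal minor of A obtained by deleting row i and column i.
tr A = 2 + 3 + 4 = 9; M11 = 3·4 - 0·10 = 12 - 0 = 12; M22 = 2·4 - 0·(-4) = 8 - 0 = 8; M33 = 2·3 - 2·0 = 6 - 0 = 6; sum of minors = 26.
det A = 2·(3·4 - 0·10) - 2·(0·4 - 0·(-4)) + 0·(0·10 - 3·(-4)) = 2·12 - 2·0 + 0·12 = 24.
So p(z) = det(zI - A) = z^3 - 9z^2 + 26z - 24.
Rational-root test: any integer root divides -24. Testing small divisors, z = 2 works: p(2) = 8 + (-36) + 52 + (-24) = 0, so (z - 2) is a factor.
Dividing, p(z) = (z - 2)(z^2 - 7z + 12).
Factor z^2 - 7z + 12: two numbers with sum 7 and product 12 are 4 and 3, so z^2 - 7z + 12 = (z - 4)(z - 3).
Hence p(z) = (z - 4) (z - 3) (z - 2), with roots 2, 3, 4.

2, 3, 4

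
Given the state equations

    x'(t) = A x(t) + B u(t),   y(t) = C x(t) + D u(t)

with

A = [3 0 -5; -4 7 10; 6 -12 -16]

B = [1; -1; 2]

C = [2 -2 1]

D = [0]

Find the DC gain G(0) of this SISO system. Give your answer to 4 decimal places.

G(0) = C(-A)^{-1}B + D = -C A^{-1} B + D.
det A = -6, so A^{-1} = (1/-6)·adj(A) = [[-4/3, -10, -35/6], [2/3, 3, 5/3], [-1, -6, -7/2]]
A^{-1} B = [-3, 1, -2]^T
C A^{-1} B = -10
G(0) = D - C A^{-1} B = 0 - (-10) = 10

10.0000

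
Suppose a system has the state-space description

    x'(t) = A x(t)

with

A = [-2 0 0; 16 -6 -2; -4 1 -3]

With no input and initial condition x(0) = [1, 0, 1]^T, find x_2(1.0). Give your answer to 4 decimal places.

0.5375

det(sI - A) = s^3 - (tr A)s^2 + (M11 + M22 + M33)s - det A, where Mii is the 2×2 principal minor of A obtained by deleting row i and column i.
tr A = (-2) + (-6) + (-3) = -11; M11 = (-6)·(-3) - (-2)·1 = 18 - (-2) = 20; M22 = (-2)·(-3) - 0·(-4) = 6 - 0 = 6; M33 = (-2)·(-6) - 0·16 = 12 - 0 = 12; sum of minors = 38.
det A = (-2)·((-6)·(-3) - (-2)·1) - 0·(16·(-3) - (-2)·(-4)) + 0·(16·1 - (-6)·(-4)) = (-2)·20 - 0·(-56) + 0·(-8) = -40.
So p(s) = det(sI - A) = s^3 + 11s^2 + 38s + 40.
Rational-root test: any integer root divides 40. Testing small divisors, s = -2 works: p(-2) = -8 + 44 + (-76) + 40 = 0, so (s + 2) is a factor.
Dividing, p(s) = (s + 2)(s^2 + 9s + 20).
Factor s^2 + 9s + 20: two numbers with sum -9 and product 20 are -4 and -5, so s^2 + 9s + 20 = (s + 4)(s + 5).
Hence p(s) = (s + 2) (s + 4) (s + 5), with roots -5, -4, -2.
The eigenvalues -5, -4, -2 are distinct and real, so A is diagonalisable and x(t) = e^{At} x(0) = V diag(e^{λ_i t}) V^{-1} x(0), where the columns of V are the eigenvectors.
λ = -5: A - (-5)I = [[3, 0, 0], [16, -1, -2], [-4, 1, 2]]. v must be orthogonal to every row; (row 1) × (row 2) = [0, 6, -3], so take v_1 = [0, 2, -1]^T.
λ = -4: A - (-4)I = [[2, 0, 0], [16, -2, -2], [-4, 1, 1]]. v must be orthogonal to every row; (row 1) × (row 2) = [0, 4, -4], so take v_2 = [0, 1, -1]^T.
λ = -2: A - (-2)I = [[0, 0, 0], [16, -4, -2], [-4, 1, -1]]. v must be orthogonal to every row; (row 2) × (row 3) = [6, 24, 0], so take v_3 = [1, 4, 0]^T.
V = [v_1 v_2 v_3] = [[0, 0, 1], [2, 1, 4], [-1, -1, 0]] has det V = -1, so V^{-1} = adj(V)/det V = [[-4, 1, 1], [4, -1, -2], [1, 0, 0]].
Modal coordinates z(0) = V^{-1} x(0): (-4)·1 + 1·0 + 1·1 = -3; 4·1 + (-1)·0 + (-2)·1 = 2; 1·1 + 0·0 + 0·1 = 1; so z(0) = [-3, 2, 1]^T.
x_2(t) = Σ_i (v_i)_2 · z_i(0) · e^{λ_i t} (row 2 of V times the modal terms).
x_2(1.0) = 2·(-3)·e^{-5·1.0} + 1·2·e^{-4·1.0} + 4·1·e^{-2·1.0} = (-6)·0.006738 + 2·0.018316 + 4·0.135335 = 0.5375.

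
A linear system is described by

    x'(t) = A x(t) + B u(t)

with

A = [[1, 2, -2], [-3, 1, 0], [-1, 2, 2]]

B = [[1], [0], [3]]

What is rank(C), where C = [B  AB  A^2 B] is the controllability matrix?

3

AB = [[-5], [-3], [5]]
A^2B = [[-21], [12], [9]]
Controllability matrix C = [B  AB  A^2B] = [[1, -5, -21], [0, -3, 12], [3, 5, 9]]
det(C) = 1·((-3)·9 - 12·5) - (-5)·(0·9 - 12·3) + (-21)·(0·5 - (-3)·3) = 1·(-87) - (-5)·(-36) + (-21)·9 = -456 ≠ 0, so rank(C) = 3.
rank(C) = 3 = n, so the pair (A, B) is completely controllable.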